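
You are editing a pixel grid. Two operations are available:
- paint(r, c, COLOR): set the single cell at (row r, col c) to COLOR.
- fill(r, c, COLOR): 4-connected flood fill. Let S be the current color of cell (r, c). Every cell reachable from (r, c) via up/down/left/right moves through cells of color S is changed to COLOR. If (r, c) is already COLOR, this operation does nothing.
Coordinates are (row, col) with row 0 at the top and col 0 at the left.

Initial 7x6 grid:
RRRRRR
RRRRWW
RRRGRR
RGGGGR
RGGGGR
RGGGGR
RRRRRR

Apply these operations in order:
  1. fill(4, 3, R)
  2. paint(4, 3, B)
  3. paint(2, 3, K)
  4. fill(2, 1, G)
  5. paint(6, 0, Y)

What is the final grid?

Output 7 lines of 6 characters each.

Answer: GGGGGG
GGGGWW
GGGKGG
GGGGGG
GGGBGG
GGGGGG
YGGGGG

Derivation:
After op 1 fill(4,3,R) [13 cells changed]:
RRRRRR
RRRRWW
RRRRRR
RRRRRR
RRRRRR
RRRRRR
RRRRRR
After op 2 paint(4,3,B):
RRRRRR
RRRRWW
RRRRRR
RRRRRR
RRRBRR
RRRRRR
RRRRRR
After op 3 paint(2,3,K):
RRRRRR
RRRRWW
RRRKRR
RRRRRR
RRRBRR
RRRRRR
RRRRRR
After op 4 fill(2,1,G) [38 cells changed]:
GGGGGG
GGGGWW
GGGKGG
GGGGGG
GGGBGG
GGGGGG
GGGGGG
After op 5 paint(6,0,Y):
GGGGGG
GGGGWW
GGGKGG
GGGGGG
GGGBGG
GGGGGG
YGGGGG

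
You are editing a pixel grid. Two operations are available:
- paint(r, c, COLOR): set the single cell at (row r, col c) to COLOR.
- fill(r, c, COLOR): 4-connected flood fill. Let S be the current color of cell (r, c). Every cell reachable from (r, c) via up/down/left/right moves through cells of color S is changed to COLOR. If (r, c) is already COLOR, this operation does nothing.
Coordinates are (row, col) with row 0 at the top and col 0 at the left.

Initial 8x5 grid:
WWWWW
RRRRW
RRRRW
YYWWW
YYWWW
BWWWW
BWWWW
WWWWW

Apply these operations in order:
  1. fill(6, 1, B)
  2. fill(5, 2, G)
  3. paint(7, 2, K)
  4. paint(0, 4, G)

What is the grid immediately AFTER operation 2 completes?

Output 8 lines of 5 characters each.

After op 1 fill(6,1,B) [26 cells changed]:
BBBBB
RRRRB
RRRRB
YYBBB
YYBBB
BBBBB
BBBBB
BBBBB
After op 2 fill(5,2,G) [28 cells changed]:
GGGGG
RRRRG
RRRRG
YYGGG
YYGGG
GGGGG
GGGGG
GGGGG

Answer: GGGGG
RRRRG
RRRRG
YYGGG
YYGGG
GGGGG
GGGGG
GGGGG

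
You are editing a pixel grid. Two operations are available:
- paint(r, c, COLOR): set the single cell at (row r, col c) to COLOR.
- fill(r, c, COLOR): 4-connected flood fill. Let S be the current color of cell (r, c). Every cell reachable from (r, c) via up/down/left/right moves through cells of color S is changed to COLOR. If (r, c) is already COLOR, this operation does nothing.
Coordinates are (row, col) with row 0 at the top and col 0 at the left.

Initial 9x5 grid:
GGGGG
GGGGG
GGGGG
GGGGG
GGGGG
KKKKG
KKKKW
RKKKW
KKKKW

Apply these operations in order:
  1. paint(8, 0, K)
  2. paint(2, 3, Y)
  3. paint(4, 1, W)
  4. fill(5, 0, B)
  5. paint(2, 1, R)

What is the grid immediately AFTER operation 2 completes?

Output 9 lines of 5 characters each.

Answer: GGGGG
GGGGG
GGGYG
GGGGG
GGGGG
KKKKG
KKKKW
RKKKW
KKKKW

Derivation:
After op 1 paint(8,0,K):
GGGGG
GGGGG
GGGGG
GGGGG
GGGGG
KKKKG
KKKKW
RKKKW
KKKKW
After op 2 paint(2,3,Y):
GGGGG
GGGGG
GGGYG
GGGGG
GGGGG
KKKKG
KKKKW
RKKKW
KKKKW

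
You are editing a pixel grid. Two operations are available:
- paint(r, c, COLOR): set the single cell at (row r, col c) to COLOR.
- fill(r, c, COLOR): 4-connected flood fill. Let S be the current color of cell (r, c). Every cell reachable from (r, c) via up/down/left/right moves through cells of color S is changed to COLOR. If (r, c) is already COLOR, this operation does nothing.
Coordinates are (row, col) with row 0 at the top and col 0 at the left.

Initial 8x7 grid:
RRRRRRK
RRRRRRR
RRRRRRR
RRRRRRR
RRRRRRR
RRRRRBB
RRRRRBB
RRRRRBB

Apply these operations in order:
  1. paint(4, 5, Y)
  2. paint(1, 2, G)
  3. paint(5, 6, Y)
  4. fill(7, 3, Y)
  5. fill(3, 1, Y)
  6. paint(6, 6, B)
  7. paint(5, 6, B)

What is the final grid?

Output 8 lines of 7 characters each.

Answer: YYYYYYK
YYGYYYY
YYYYYYY
YYYYYYY
YYYYYYY
YYYYYBB
YYYYYBB
YYYYYBB

Derivation:
After op 1 paint(4,5,Y):
RRRRRRK
RRRRRRR
RRRRRRR
RRRRRRR
RRRRRYR
RRRRRBB
RRRRRBB
RRRRRBB
After op 2 paint(1,2,G):
RRRRRRK
RRGRRRR
RRRRRRR
RRRRRRR
RRRRRYR
RRRRRBB
RRRRRBB
RRRRRBB
After op 3 paint(5,6,Y):
RRRRRRK
RRGRRRR
RRRRRRR
RRRRRRR
RRRRRYR
RRRRRBY
RRRRRBB
RRRRRBB
After op 4 fill(7,3,Y) [47 cells changed]:
YYYYYYK
YYGYYYY
YYYYYYY
YYYYYYY
YYYYYYY
YYYYYBY
YYYYYBB
YYYYYBB
After op 5 fill(3,1,Y) [0 cells changed]:
YYYYYYK
YYGYYYY
YYYYYYY
YYYYYYY
YYYYYYY
YYYYYBY
YYYYYBB
YYYYYBB
After op 6 paint(6,6,B):
YYYYYYK
YYGYYYY
YYYYYYY
YYYYYYY
YYYYYYY
YYYYYBY
YYYYYBB
YYYYYBB
After op 7 paint(5,6,B):
YYYYYYK
YYGYYYY
YYYYYYY
YYYYYYY
YYYYYYY
YYYYYBB
YYYYYBB
YYYYYBB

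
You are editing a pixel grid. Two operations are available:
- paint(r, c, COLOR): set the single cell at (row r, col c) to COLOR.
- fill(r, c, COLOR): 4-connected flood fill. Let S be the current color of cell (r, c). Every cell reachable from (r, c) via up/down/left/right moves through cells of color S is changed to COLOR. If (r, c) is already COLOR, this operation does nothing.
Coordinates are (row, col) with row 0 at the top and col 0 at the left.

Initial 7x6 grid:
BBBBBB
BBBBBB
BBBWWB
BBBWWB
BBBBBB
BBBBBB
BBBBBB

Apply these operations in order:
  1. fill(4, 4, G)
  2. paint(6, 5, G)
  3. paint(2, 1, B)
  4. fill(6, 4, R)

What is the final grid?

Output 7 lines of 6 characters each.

After op 1 fill(4,4,G) [38 cells changed]:
GGGGGG
GGGGGG
GGGWWG
GGGWWG
GGGGGG
GGGGGG
GGGGGG
After op 2 paint(6,5,G):
GGGGGG
GGGGGG
GGGWWG
GGGWWG
GGGGGG
GGGGGG
GGGGGG
After op 3 paint(2,1,B):
GGGGGG
GGGGGG
GBGWWG
GGGWWG
GGGGGG
GGGGGG
GGGGGG
After op 4 fill(6,4,R) [37 cells changed]:
RRRRRR
RRRRRR
RBRWWR
RRRWWR
RRRRRR
RRRRRR
RRRRRR

Answer: RRRRRR
RRRRRR
RBRWWR
RRRWWR
RRRRRR
RRRRRR
RRRRRR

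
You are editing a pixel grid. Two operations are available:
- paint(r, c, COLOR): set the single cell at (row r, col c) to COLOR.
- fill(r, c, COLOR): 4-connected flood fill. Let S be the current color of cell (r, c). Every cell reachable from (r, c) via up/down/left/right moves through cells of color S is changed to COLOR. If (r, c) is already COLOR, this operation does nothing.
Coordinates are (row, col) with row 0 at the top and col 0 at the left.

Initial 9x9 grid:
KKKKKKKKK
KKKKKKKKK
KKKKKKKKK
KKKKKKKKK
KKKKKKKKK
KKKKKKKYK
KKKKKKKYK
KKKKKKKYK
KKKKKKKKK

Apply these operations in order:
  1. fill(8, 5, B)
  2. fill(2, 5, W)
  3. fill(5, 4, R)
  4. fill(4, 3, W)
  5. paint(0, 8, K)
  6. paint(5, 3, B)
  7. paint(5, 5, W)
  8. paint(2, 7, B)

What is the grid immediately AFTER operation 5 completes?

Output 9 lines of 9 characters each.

Answer: WWWWWWWWK
WWWWWWWWW
WWWWWWWWW
WWWWWWWWW
WWWWWWWWW
WWWWWWWYW
WWWWWWWYW
WWWWWWWYW
WWWWWWWWW

Derivation:
After op 1 fill(8,5,B) [78 cells changed]:
BBBBBBBBB
BBBBBBBBB
BBBBBBBBB
BBBBBBBBB
BBBBBBBBB
BBBBBBBYB
BBBBBBBYB
BBBBBBBYB
BBBBBBBBB
After op 2 fill(2,5,W) [78 cells changed]:
WWWWWWWWW
WWWWWWWWW
WWWWWWWWW
WWWWWWWWW
WWWWWWWWW
WWWWWWWYW
WWWWWWWYW
WWWWWWWYW
WWWWWWWWW
After op 3 fill(5,4,R) [78 cells changed]:
RRRRRRRRR
RRRRRRRRR
RRRRRRRRR
RRRRRRRRR
RRRRRRRRR
RRRRRRRYR
RRRRRRRYR
RRRRRRRYR
RRRRRRRRR
After op 4 fill(4,3,W) [78 cells changed]:
WWWWWWWWW
WWWWWWWWW
WWWWWWWWW
WWWWWWWWW
WWWWWWWWW
WWWWWWWYW
WWWWWWWYW
WWWWWWWYW
WWWWWWWWW
After op 5 paint(0,8,K):
WWWWWWWWK
WWWWWWWWW
WWWWWWWWW
WWWWWWWWW
WWWWWWWWW
WWWWWWWYW
WWWWWWWYW
WWWWWWWYW
WWWWWWWWW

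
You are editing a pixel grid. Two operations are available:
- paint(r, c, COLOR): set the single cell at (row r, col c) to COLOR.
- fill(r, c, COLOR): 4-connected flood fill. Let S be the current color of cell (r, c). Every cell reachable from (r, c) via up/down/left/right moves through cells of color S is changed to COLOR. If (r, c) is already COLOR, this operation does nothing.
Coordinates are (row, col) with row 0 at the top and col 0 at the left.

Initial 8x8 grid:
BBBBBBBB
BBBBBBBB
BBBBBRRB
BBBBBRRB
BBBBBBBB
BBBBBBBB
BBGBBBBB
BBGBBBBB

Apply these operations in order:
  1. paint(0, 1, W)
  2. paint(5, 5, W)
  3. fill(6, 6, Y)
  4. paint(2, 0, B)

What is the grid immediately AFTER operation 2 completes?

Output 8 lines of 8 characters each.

After op 1 paint(0,1,W):
BWBBBBBB
BBBBBBBB
BBBBBRRB
BBBBBRRB
BBBBBBBB
BBBBBBBB
BBGBBBBB
BBGBBBBB
After op 2 paint(5,5,W):
BWBBBBBB
BBBBBBBB
BBBBBRRB
BBBBBRRB
BBBBBBBB
BBBBBWBB
BBGBBBBB
BBGBBBBB

Answer: BWBBBBBB
BBBBBBBB
BBBBBRRB
BBBBBRRB
BBBBBBBB
BBBBBWBB
BBGBBBBB
BBGBBBBB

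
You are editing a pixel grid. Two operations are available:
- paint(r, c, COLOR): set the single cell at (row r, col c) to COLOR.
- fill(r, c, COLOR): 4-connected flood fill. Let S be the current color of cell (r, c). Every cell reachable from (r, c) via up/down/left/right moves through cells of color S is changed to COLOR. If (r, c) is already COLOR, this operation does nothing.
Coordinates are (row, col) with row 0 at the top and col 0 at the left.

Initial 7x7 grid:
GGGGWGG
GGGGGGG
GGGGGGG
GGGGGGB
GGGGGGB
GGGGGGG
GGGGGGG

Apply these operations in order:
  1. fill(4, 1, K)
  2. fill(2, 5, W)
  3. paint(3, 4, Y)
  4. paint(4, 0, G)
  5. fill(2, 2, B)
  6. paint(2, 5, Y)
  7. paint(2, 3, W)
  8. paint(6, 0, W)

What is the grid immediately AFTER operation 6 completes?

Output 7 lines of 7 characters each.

Answer: BBBBBBB
BBBBBBB
BBBBBYB
BBBBYBB
GBBBBBB
BBBBBBB
BBBBBBB

Derivation:
After op 1 fill(4,1,K) [46 cells changed]:
KKKKWKK
KKKKKKK
KKKKKKK
KKKKKKB
KKKKKKB
KKKKKKK
KKKKKKK
After op 2 fill(2,5,W) [46 cells changed]:
WWWWWWW
WWWWWWW
WWWWWWW
WWWWWWB
WWWWWWB
WWWWWWW
WWWWWWW
After op 3 paint(3,4,Y):
WWWWWWW
WWWWWWW
WWWWWWW
WWWWYWB
WWWWWWB
WWWWWWW
WWWWWWW
After op 4 paint(4,0,G):
WWWWWWW
WWWWWWW
WWWWWWW
WWWWYWB
GWWWWWB
WWWWWWW
WWWWWWW
After op 5 fill(2,2,B) [45 cells changed]:
BBBBBBB
BBBBBBB
BBBBBBB
BBBBYBB
GBBBBBB
BBBBBBB
BBBBBBB
After op 6 paint(2,5,Y):
BBBBBBB
BBBBBBB
BBBBBYB
BBBBYBB
GBBBBBB
BBBBBBB
BBBBBBB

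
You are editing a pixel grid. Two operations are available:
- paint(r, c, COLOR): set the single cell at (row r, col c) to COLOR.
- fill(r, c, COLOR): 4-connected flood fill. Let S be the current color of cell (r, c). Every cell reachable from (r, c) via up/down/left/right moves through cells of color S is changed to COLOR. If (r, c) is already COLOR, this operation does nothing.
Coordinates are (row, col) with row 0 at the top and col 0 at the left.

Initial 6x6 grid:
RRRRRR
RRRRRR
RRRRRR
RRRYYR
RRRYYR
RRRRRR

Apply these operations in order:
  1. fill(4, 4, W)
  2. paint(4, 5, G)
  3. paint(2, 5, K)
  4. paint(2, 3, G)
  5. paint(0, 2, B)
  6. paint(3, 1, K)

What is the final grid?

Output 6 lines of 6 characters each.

Answer: RRBRRR
RRRRRR
RRRGRK
RKRWWR
RRRWWG
RRRRRR

Derivation:
After op 1 fill(4,4,W) [4 cells changed]:
RRRRRR
RRRRRR
RRRRRR
RRRWWR
RRRWWR
RRRRRR
After op 2 paint(4,5,G):
RRRRRR
RRRRRR
RRRRRR
RRRWWR
RRRWWG
RRRRRR
After op 3 paint(2,5,K):
RRRRRR
RRRRRR
RRRRRK
RRRWWR
RRRWWG
RRRRRR
After op 4 paint(2,3,G):
RRRRRR
RRRRRR
RRRGRK
RRRWWR
RRRWWG
RRRRRR
After op 5 paint(0,2,B):
RRBRRR
RRRRRR
RRRGRK
RRRWWR
RRRWWG
RRRRRR
After op 6 paint(3,1,K):
RRBRRR
RRRRRR
RRRGRK
RKRWWR
RRRWWG
RRRRRR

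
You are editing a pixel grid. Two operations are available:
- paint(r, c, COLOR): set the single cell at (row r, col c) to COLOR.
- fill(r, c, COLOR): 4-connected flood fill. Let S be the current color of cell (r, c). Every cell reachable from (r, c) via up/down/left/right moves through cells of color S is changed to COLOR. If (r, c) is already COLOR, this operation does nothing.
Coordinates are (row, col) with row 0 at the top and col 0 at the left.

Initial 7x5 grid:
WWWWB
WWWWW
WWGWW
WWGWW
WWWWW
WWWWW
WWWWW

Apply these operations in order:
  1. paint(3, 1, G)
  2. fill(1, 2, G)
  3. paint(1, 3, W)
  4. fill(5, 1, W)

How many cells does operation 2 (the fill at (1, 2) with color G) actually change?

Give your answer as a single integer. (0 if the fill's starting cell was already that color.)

After op 1 paint(3,1,G):
WWWWB
WWWWW
WWGWW
WGGWW
WWWWW
WWWWW
WWWWW
After op 2 fill(1,2,G) [31 cells changed]:
GGGGB
GGGGG
GGGGG
GGGGG
GGGGG
GGGGG
GGGGG

Answer: 31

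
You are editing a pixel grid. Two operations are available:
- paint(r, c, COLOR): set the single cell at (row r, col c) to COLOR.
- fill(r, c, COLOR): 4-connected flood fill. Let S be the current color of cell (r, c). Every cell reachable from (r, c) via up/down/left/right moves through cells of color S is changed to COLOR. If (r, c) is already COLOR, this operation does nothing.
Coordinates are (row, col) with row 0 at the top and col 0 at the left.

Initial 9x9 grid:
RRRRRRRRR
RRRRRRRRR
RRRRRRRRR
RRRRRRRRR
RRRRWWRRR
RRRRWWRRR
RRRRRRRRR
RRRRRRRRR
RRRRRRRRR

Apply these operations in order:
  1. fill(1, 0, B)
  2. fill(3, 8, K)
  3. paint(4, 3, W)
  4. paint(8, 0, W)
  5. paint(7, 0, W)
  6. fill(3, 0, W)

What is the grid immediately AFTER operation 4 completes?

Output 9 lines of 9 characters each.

After op 1 fill(1,0,B) [77 cells changed]:
BBBBBBBBB
BBBBBBBBB
BBBBBBBBB
BBBBBBBBB
BBBBWWBBB
BBBBWWBBB
BBBBBBBBB
BBBBBBBBB
BBBBBBBBB
After op 2 fill(3,8,K) [77 cells changed]:
KKKKKKKKK
KKKKKKKKK
KKKKKKKKK
KKKKKKKKK
KKKKWWKKK
KKKKWWKKK
KKKKKKKKK
KKKKKKKKK
KKKKKKKKK
After op 3 paint(4,3,W):
KKKKKKKKK
KKKKKKKKK
KKKKKKKKK
KKKKKKKKK
KKKWWWKKK
KKKKWWKKK
KKKKKKKKK
KKKKKKKKK
KKKKKKKKK
After op 4 paint(8,0,W):
KKKKKKKKK
KKKKKKKKK
KKKKKKKKK
KKKKKKKKK
KKKWWWKKK
KKKKWWKKK
KKKKKKKKK
KKKKKKKKK
WKKKKKKKK

Answer: KKKKKKKKK
KKKKKKKKK
KKKKKKKKK
KKKKKKKKK
KKKWWWKKK
KKKKWWKKK
KKKKKKKKK
KKKKKKKKK
WKKKKKKKK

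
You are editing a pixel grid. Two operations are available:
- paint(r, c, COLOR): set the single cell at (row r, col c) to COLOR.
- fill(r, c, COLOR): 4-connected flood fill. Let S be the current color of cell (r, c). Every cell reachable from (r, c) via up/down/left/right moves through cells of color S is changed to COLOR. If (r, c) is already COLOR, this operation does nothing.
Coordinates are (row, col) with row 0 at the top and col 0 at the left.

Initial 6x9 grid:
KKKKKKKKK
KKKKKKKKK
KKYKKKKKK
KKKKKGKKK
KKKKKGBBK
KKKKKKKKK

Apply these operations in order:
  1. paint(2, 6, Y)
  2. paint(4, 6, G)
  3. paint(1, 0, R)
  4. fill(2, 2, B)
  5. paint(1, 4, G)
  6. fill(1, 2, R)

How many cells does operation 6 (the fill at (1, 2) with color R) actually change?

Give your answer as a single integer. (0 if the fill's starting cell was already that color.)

After op 1 paint(2,6,Y):
KKKKKKKKK
KKKKKKKKK
KKYKKKYKK
KKKKKGKKK
KKKKKGBBK
KKKKKKKKK
After op 2 paint(4,6,G):
KKKKKKKKK
KKKKKKKKK
KKYKKKYKK
KKKKKGKKK
KKKKKGGBK
KKKKKKKKK
After op 3 paint(1,0,R):
KKKKKKKKK
RKKKKKKKK
KKYKKKYKK
KKKKKGKKK
KKKKKGGBK
KKKKKKKKK
After op 4 fill(2,2,B) [1 cells changed]:
KKKKKKKKK
RKKKKKKKK
KKBKKKYKK
KKKKKGKKK
KKKKKGGBK
KKKKKKKKK
After op 5 paint(1,4,G):
KKKKKKKKK
RKKKGKKKK
KKBKKKYKK
KKKKKGKKK
KKKKKGGBK
KKKKKKKKK
After op 6 fill(1,2,R) [46 cells changed]:
RRRRRRRRR
RRRRGRRRR
RRBRRRYRR
RRRRRGRRR
RRRRRGGBR
RRRRRRRRR

Answer: 46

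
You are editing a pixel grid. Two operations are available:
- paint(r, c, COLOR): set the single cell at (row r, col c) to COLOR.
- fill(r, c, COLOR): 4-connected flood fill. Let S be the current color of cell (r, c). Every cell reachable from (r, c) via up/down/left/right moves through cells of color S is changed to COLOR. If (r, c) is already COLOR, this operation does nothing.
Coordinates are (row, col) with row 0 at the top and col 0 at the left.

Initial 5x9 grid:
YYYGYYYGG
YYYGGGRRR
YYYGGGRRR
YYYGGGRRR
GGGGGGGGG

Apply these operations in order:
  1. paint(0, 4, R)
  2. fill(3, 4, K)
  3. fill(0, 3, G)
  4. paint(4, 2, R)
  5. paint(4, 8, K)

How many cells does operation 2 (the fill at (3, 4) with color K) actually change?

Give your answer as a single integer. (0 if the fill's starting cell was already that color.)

Answer: 19

Derivation:
After op 1 paint(0,4,R):
YYYGRYYGG
YYYGGGRRR
YYYGGGRRR
YYYGGGRRR
GGGGGGGGG
After op 2 fill(3,4,K) [19 cells changed]:
YYYKRYYGG
YYYKKKRRR
YYYKKKRRR
YYYKKKRRR
KKKKKKKKK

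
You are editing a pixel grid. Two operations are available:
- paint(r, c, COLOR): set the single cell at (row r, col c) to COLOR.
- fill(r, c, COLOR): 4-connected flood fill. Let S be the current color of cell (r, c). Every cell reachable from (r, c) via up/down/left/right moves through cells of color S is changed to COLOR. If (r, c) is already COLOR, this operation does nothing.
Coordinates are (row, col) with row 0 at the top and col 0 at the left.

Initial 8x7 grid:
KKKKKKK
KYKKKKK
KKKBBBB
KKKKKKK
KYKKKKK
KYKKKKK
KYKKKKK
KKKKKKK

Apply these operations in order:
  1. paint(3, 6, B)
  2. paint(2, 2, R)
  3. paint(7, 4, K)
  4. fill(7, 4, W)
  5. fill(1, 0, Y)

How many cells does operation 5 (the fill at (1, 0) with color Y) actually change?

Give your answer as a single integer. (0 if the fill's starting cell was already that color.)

Answer: 46

Derivation:
After op 1 paint(3,6,B):
KKKKKKK
KYKKKKK
KKKBBBB
KKKKKKB
KYKKKKK
KYKKKKK
KYKKKKK
KKKKKKK
After op 2 paint(2,2,R):
KKKKKKK
KYKKKKK
KKRBBBB
KKKKKKB
KYKKKKK
KYKKKKK
KYKKKKK
KKKKKKK
After op 3 paint(7,4,K):
KKKKKKK
KYKKKKK
KKRBBBB
KKKKKKB
KYKKKKK
KYKKKKK
KYKKKKK
KKKKKKK
After op 4 fill(7,4,W) [46 cells changed]:
WWWWWWW
WYWWWWW
WWRBBBB
WWWWWWB
WYWWWWW
WYWWWWW
WYWWWWW
WWWWWWW
After op 5 fill(1,0,Y) [46 cells changed]:
YYYYYYY
YYYYYYY
YYRBBBB
YYYYYYB
YYYYYYY
YYYYYYY
YYYYYYY
YYYYYYY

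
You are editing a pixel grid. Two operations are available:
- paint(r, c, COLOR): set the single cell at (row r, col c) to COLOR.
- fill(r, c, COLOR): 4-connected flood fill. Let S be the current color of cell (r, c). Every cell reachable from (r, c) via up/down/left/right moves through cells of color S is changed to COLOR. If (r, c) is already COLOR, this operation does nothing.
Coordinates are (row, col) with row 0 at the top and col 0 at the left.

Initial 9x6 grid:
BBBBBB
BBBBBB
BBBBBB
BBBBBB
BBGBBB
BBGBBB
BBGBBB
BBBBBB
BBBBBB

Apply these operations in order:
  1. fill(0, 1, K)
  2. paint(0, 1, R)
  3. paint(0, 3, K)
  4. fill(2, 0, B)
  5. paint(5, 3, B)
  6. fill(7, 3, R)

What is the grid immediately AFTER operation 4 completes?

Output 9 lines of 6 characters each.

Answer: BRBBBB
BBBBBB
BBBBBB
BBBBBB
BBGBBB
BBGBBB
BBGBBB
BBBBBB
BBBBBB

Derivation:
After op 1 fill(0,1,K) [51 cells changed]:
KKKKKK
KKKKKK
KKKKKK
KKKKKK
KKGKKK
KKGKKK
KKGKKK
KKKKKK
KKKKKK
After op 2 paint(0,1,R):
KRKKKK
KKKKKK
KKKKKK
KKKKKK
KKGKKK
KKGKKK
KKGKKK
KKKKKK
KKKKKK
After op 3 paint(0,3,K):
KRKKKK
KKKKKK
KKKKKK
KKKKKK
KKGKKK
KKGKKK
KKGKKK
KKKKKK
KKKKKK
After op 4 fill(2,0,B) [50 cells changed]:
BRBBBB
BBBBBB
BBBBBB
BBBBBB
BBGBBB
BBGBBB
BBGBBB
BBBBBB
BBBBBB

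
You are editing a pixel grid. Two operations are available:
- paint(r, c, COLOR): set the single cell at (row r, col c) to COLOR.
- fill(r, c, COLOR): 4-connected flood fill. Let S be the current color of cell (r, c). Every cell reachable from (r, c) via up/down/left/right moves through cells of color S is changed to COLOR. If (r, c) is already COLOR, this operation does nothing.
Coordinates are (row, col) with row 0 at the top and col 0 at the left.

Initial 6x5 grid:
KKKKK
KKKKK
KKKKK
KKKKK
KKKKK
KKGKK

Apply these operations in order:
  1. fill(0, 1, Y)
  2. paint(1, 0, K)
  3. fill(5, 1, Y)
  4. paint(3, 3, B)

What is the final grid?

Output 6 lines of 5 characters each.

After op 1 fill(0,1,Y) [29 cells changed]:
YYYYY
YYYYY
YYYYY
YYYYY
YYYYY
YYGYY
After op 2 paint(1,0,K):
YYYYY
KYYYY
YYYYY
YYYYY
YYYYY
YYGYY
After op 3 fill(5,1,Y) [0 cells changed]:
YYYYY
KYYYY
YYYYY
YYYYY
YYYYY
YYGYY
After op 4 paint(3,3,B):
YYYYY
KYYYY
YYYYY
YYYBY
YYYYY
YYGYY

Answer: YYYYY
KYYYY
YYYYY
YYYBY
YYYYY
YYGYY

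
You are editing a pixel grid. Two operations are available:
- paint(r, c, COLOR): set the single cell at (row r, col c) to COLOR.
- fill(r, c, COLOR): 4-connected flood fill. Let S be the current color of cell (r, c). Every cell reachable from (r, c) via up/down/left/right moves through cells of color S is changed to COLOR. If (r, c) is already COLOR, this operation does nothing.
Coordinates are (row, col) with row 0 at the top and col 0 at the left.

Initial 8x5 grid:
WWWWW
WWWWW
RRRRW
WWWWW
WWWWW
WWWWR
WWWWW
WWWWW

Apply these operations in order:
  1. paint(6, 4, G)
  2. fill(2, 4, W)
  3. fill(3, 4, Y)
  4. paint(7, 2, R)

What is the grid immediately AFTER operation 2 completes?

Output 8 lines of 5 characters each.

Answer: WWWWW
WWWWW
RRRRW
WWWWW
WWWWW
WWWWR
WWWWG
WWWWW

Derivation:
After op 1 paint(6,4,G):
WWWWW
WWWWW
RRRRW
WWWWW
WWWWW
WWWWR
WWWWG
WWWWW
After op 2 fill(2,4,W) [0 cells changed]:
WWWWW
WWWWW
RRRRW
WWWWW
WWWWW
WWWWR
WWWWG
WWWWW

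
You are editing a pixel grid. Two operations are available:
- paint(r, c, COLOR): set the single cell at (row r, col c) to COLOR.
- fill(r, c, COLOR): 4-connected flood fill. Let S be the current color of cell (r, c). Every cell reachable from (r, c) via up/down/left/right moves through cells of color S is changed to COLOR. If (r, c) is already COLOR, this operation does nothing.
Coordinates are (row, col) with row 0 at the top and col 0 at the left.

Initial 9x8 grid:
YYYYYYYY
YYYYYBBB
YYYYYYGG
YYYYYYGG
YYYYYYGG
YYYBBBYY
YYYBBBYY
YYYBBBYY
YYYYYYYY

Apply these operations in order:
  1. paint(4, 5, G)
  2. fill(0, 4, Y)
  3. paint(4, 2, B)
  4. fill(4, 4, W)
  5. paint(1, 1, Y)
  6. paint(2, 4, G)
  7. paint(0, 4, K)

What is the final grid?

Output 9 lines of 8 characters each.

After op 1 paint(4,5,G):
YYYYYYYY
YYYYYBBB
YYYYYYGG
YYYYYYGG
YYYYYGGG
YYYBBBYY
YYYBBBYY
YYYBBBYY
YYYYYYYY
After op 2 fill(0,4,Y) [0 cells changed]:
YYYYYYYY
YYYYYBBB
YYYYYYGG
YYYYYYGG
YYYYYGGG
YYYBBBYY
YYYBBBYY
YYYBBBYY
YYYYYYYY
After op 3 paint(4,2,B):
YYYYYYYY
YYYYYBBB
YYYYYYGG
YYYYYYGG
YYBYYGGG
YYYBBBYY
YYYBBBYY
YYYBBBYY
YYYYYYYY
After op 4 fill(4,4,W) [52 cells changed]:
WWWWWWWW
WWWWWBBB
WWWWWWGG
WWWWWWGG
WWBWWGGG
WWWBBBWW
WWWBBBWW
WWWBBBWW
WWWWWWWW
After op 5 paint(1,1,Y):
WWWWWWWW
WYWWWBBB
WWWWWWGG
WWWWWWGG
WWBWWGGG
WWWBBBWW
WWWBBBWW
WWWBBBWW
WWWWWWWW
After op 6 paint(2,4,G):
WWWWWWWW
WYWWWBBB
WWWWGWGG
WWWWWWGG
WWBWWGGG
WWWBBBWW
WWWBBBWW
WWWBBBWW
WWWWWWWW
After op 7 paint(0,4,K):
WWWWKWWW
WYWWWBBB
WWWWGWGG
WWWWWWGG
WWBWWGGG
WWWBBBWW
WWWBBBWW
WWWBBBWW
WWWWWWWW

Answer: WWWWKWWW
WYWWWBBB
WWWWGWGG
WWWWWWGG
WWBWWGGG
WWWBBBWW
WWWBBBWW
WWWBBBWW
WWWWWWWW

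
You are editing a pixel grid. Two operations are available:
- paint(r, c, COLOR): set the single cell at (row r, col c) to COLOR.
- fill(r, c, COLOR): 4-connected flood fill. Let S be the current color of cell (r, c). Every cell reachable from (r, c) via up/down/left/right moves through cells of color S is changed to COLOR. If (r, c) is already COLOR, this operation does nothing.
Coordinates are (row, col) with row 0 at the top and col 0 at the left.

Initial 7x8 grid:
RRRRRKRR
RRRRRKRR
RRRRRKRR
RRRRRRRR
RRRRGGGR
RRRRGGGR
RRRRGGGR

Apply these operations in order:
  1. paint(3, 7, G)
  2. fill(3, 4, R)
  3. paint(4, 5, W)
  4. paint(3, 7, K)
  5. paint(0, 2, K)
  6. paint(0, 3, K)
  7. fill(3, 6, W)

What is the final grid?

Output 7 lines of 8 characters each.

After op 1 paint(3,7,G):
RRRRRKRR
RRRRRKRR
RRRRRKRR
RRRRRRRG
RRRRGGGR
RRRRGGGR
RRRRGGGR
After op 2 fill(3,4,R) [0 cells changed]:
RRRRRKRR
RRRRRKRR
RRRRRKRR
RRRRRRRG
RRRRGGGR
RRRRGGGR
RRRRGGGR
After op 3 paint(4,5,W):
RRRRRKRR
RRRRRKRR
RRRRRKRR
RRRRRRRG
RRRRGWGR
RRRRGGGR
RRRRGGGR
After op 4 paint(3,7,K):
RRRRRKRR
RRRRRKRR
RRRRRKRR
RRRRRRRK
RRRRGWGR
RRRRGGGR
RRRRGGGR
After op 5 paint(0,2,K):
RRKRRKRR
RRRRRKRR
RRRRRKRR
RRRRRRRK
RRRRGWGR
RRRRGGGR
RRRRGGGR
After op 6 paint(0,3,K):
RRKKRKRR
RRRRRKRR
RRRRRKRR
RRRRRRRK
RRRRGWGR
RRRRGGGR
RRRRGGGR
After op 7 fill(3,6,W) [38 cells changed]:
WWKKWKWW
WWWWWKWW
WWWWWKWW
WWWWWWWK
WWWWGWGR
WWWWGGGR
WWWWGGGR

Answer: WWKKWKWW
WWWWWKWW
WWWWWKWW
WWWWWWWK
WWWWGWGR
WWWWGGGR
WWWWGGGR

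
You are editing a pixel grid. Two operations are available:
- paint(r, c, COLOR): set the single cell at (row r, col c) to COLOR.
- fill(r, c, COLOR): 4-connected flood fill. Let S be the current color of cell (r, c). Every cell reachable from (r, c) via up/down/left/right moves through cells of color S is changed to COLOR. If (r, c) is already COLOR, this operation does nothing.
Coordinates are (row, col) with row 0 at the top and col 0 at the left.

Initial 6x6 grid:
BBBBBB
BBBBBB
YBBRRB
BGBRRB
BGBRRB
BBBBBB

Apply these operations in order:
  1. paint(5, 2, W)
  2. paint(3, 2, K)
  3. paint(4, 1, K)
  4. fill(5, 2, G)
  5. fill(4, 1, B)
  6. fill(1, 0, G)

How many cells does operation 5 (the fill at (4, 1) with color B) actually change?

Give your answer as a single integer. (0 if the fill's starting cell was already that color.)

After op 1 paint(5,2,W):
BBBBBB
BBBBBB
YBBRRB
BGBRRB
BGBRRB
BBWBBB
After op 2 paint(3,2,K):
BBBBBB
BBBBBB
YBBRRB
BGKRRB
BGBRRB
BBWBBB
After op 3 paint(4,1,K):
BBBBBB
BBBBBB
YBBRRB
BGKRRB
BKBRRB
BBWBBB
After op 4 fill(5,2,G) [1 cells changed]:
BBBBBB
BBBBBB
YBBRRB
BGKRRB
BKBRRB
BBGBBB
After op 5 fill(4,1,B) [1 cells changed]:
BBBBBB
BBBBBB
YBBRRB
BGKRRB
BBBRRB
BBGBBB

Answer: 1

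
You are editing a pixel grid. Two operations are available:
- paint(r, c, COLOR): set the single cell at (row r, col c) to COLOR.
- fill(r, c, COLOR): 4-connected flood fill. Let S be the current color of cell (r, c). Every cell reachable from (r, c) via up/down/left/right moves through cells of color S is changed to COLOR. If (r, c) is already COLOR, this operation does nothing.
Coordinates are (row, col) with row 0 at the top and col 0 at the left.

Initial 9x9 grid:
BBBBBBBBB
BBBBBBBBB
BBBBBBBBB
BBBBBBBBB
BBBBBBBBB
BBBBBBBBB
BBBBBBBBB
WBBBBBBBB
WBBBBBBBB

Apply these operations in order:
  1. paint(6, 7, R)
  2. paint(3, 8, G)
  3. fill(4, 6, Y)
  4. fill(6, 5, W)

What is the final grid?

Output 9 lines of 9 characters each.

Answer: WWWWWWWWW
WWWWWWWWW
WWWWWWWWW
WWWWWWWWG
WWWWWWWWW
WWWWWWWWW
WWWWWWWRW
WWWWWWWWW
WWWWWWWWW

Derivation:
After op 1 paint(6,7,R):
BBBBBBBBB
BBBBBBBBB
BBBBBBBBB
BBBBBBBBB
BBBBBBBBB
BBBBBBBBB
BBBBBBBRB
WBBBBBBBB
WBBBBBBBB
After op 2 paint(3,8,G):
BBBBBBBBB
BBBBBBBBB
BBBBBBBBB
BBBBBBBBG
BBBBBBBBB
BBBBBBBBB
BBBBBBBRB
WBBBBBBBB
WBBBBBBBB
After op 3 fill(4,6,Y) [77 cells changed]:
YYYYYYYYY
YYYYYYYYY
YYYYYYYYY
YYYYYYYYG
YYYYYYYYY
YYYYYYYYY
YYYYYYYRY
WYYYYYYYY
WYYYYYYYY
After op 4 fill(6,5,W) [77 cells changed]:
WWWWWWWWW
WWWWWWWWW
WWWWWWWWW
WWWWWWWWG
WWWWWWWWW
WWWWWWWWW
WWWWWWWRW
WWWWWWWWW
WWWWWWWWW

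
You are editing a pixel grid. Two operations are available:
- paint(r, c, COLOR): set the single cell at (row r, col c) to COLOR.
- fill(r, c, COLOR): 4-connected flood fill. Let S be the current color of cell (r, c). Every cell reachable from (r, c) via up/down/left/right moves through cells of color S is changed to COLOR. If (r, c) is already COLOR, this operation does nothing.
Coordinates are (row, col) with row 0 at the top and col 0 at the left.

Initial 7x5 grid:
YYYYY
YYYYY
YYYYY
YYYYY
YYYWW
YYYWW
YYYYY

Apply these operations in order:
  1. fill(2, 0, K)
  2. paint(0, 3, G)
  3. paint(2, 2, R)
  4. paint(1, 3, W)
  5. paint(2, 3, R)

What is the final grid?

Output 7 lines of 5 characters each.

After op 1 fill(2,0,K) [31 cells changed]:
KKKKK
KKKKK
KKKKK
KKKKK
KKKWW
KKKWW
KKKKK
After op 2 paint(0,3,G):
KKKGK
KKKKK
KKKKK
KKKKK
KKKWW
KKKWW
KKKKK
After op 3 paint(2,2,R):
KKKGK
KKKKK
KKRKK
KKKKK
KKKWW
KKKWW
KKKKK
After op 4 paint(1,3,W):
KKKGK
KKKWK
KKRKK
KKKKK
KKKWW
KKKWW
KKKKK
After op 5 paint(2,3,R):
KKKGK
KKKWK
KKRRK
KKKKK
KKKWW
KKKWW
KKKKK

Answer: KKKGK
KKKWK
KKRRK
KKKKK
KKKWW
KKKWW
KKKKK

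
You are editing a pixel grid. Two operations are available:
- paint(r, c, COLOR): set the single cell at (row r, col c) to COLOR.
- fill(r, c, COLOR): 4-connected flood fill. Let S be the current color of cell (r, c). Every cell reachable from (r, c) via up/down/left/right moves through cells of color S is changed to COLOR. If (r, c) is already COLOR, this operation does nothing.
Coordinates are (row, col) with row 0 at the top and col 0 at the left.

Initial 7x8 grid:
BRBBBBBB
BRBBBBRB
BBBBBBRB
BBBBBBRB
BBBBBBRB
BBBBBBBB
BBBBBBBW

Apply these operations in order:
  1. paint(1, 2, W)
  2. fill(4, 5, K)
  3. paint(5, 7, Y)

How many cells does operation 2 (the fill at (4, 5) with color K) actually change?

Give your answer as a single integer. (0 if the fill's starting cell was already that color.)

Answer: 48

Derivation:
After op 1 paint(1,2,W):
BRBBBBBB
BRWBBBRB
BBBBBBRB
BBBBBBRB
BBBBBBRB
BBBBBBBB
BBBBBBBW
After op 2 fill(4,5,K) [48 cells changed]:
KRKKKKKK
KRWKKKRK
KKKKKKRK
KKKKKKRK
KKKKKKRK
KKKKKKKK
KKKKKKKW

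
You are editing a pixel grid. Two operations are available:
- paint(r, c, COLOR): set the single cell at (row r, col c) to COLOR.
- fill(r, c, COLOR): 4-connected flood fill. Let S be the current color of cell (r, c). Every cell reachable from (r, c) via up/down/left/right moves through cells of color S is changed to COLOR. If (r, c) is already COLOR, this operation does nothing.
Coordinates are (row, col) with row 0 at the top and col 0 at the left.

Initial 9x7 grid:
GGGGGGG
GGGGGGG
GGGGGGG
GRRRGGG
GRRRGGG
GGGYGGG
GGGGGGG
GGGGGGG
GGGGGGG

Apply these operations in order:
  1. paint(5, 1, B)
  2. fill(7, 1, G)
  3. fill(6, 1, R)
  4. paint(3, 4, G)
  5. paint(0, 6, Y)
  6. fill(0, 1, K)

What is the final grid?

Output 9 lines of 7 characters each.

Answer: KKKKKKY
KKKKKKK
KKKKKKK
KKKKGKK
KKKKKKK
KBKYKKK
KKKKKKK
KKKKKKK
KKKKKKK

Derivation:
After op 1 paint(5,1,B):
GGGGGGG
GGGGGGG
GGGGGGG
GRRRGGG
GRRRGGG
GBGYGGG
GGGGGGG
GGGGGGG
GGGGGGG
After op 2 fill(7,1,G) [0 cells changed]:
GGGGGGG
GGGGGGG
GGGGGGG
GRRRGGG
GRRRGGG
GBGYGGG
GGGGGGG
GGGGGGG
GGGGGGG
After op 3 fill(6,1,R) [55 cells changed]:
RRRRRRR
RRRRRRR
RRRRRRR
RRRRRRR
RRRRRRR
RBRYRRR
RRRRRRR
RRRRRRR
RRRRRRR
After op 4 paint(3,4,G):
RRRRRRR
RRRRRRR
RRRRRRR
RRRRGRR
RRRRRRR
RBRYRRR
RRRRRRR
RRRRRRR
RRRRRRR
After op 5 paint(0,6,Y):
RRRRRRY
RRRRRRR
RRRRRRR
RRRRGRR
RRRRRRR
RBRYRRR
RRRRRRR
RRRRRRR
RRRRRRR
After op 6 fill(0,1,K) [59 cells changed]:
KKKKKKY
KKKKKKK
KKKKKKK
KKKKGKK
KKKKKKK
KBKYKKK
KKKKKKK
KKKKKKK
KKKKKKK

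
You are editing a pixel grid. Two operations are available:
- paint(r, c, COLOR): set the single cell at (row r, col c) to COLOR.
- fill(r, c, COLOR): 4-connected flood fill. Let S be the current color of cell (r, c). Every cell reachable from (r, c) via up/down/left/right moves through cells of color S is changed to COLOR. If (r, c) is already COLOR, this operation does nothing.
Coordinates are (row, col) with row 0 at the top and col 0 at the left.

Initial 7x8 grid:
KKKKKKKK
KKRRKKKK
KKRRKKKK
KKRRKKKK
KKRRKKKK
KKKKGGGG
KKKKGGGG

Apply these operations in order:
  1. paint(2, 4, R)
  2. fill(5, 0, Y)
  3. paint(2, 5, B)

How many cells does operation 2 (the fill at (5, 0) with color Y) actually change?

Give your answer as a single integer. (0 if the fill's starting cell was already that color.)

After op 1 paint(2,4,R):
KKKKKKKK
KKRRKKKK
KKRRRKKK
KKRRKKKK
KKRRKKKK
KKKKGGGG
KKKKGGGG
After op 2 fill(5,0,Y) [39 cells changed]:
YYYYYYYY
YYRRYYYY
YYRRRYYY
YYRRYYYY
YYRRYYYY
YYYYGGGG
YYYYGGGG

Answer: 39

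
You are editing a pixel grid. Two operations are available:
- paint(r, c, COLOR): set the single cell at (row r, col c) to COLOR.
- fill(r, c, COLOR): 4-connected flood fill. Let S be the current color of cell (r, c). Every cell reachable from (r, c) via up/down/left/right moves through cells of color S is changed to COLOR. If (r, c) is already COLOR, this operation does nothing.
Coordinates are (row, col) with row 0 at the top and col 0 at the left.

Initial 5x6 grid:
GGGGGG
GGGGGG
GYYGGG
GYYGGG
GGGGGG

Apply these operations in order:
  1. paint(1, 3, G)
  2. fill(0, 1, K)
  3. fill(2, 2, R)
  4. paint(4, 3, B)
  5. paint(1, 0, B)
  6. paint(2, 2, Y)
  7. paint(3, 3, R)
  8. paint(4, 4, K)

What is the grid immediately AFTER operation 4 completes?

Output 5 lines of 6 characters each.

Answer: KKKKKK
KKKKKK
KRRKKK
KRRKKK
KKKBKK

Derivation:
After op 1 paint(1,3,G):
GGGGGG
GGGGGG
GYYGGG
GYYGGG
GGGGGG
After op 2 fill(0,1,K) [26 cells changed]:
KKKKKK
KKKKKK
KYYKKK
KYYKKK
KKKKKK
After op 3 fill(2,2,R) [4 cells changed]:
KKKKKK
KKKKKK
KRRKKK
KRRKKK
KKKKKK
After op 4 paint(4,3,B):
KKKKKK
KKKKKK
KRRKKK
KRRKKK
KKKBKK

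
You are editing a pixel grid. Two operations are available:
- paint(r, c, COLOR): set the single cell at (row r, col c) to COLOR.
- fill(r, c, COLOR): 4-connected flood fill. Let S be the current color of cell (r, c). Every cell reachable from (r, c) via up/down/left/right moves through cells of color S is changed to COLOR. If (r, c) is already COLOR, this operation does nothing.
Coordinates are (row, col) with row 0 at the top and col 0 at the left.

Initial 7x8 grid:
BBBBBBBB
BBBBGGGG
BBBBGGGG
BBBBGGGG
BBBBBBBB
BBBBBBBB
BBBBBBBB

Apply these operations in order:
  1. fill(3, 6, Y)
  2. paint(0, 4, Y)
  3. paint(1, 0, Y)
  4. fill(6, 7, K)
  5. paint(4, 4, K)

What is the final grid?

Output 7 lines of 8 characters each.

Answer: KKKKYBBB
YKKKYYYY
KKKKYYYY
KKKKYYYY
KKKKKKKK
KKKKKKKK
KKKKKKKK

Derivation:
After op 1 fill(3,6,Y) [12 cells changed]:
BBBBBBBB
BBBBYYYY
BBBBYYYY
BBBBYYYY
BBBBBBBB
BBBBBBBB
BBBBBBBB
After op 2 paint(0,4,Y):
BBBBYBBB
BBBBYYYY
BBBBYYYY
BBBBYYYY
BBBBBBBB
BBBBBBBB
BBBBBBBB
After op 3 paint(1,0,Y):
BBBBYBBB
YBBBYYYY
BBBBYYYY
BBBBYYYY
BBBBBBBB
BBBBBBBB
BBBBBBBB
After op 4 fill(6,7,K) [39 cells changed]:
KKKKYBBB
YKKKYYYY
KKKKYYYY
KKKKYYYY
KKKKKKKK
KKKKKKKK
KKKKKKKK
After op 5 paint(4,4,K):
KKKKYBBB
YKKKYYYY
KKKKYYYY
KKKKYYYY
KKKKKKKK
KKKKKKKK
KKKKKKKK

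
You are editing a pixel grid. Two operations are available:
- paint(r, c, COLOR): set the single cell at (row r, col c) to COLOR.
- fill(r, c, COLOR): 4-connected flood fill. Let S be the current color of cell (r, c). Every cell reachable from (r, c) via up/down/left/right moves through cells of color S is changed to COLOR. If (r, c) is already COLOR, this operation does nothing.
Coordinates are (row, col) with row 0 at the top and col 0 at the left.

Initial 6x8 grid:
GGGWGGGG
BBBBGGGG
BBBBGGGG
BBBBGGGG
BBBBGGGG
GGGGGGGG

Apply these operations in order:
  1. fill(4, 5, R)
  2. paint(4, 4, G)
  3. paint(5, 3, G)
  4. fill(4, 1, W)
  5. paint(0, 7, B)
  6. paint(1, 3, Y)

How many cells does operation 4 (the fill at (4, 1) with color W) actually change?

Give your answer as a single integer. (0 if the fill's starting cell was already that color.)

Answer: 16

Derivation:
After op 1 fill(4,5,R) [28 cells changed]:
GGGWRRRR
BBBBRRRR
BBBBRRRR
BBBBRRRR
BBBBRRRR
RRRRRRRR
After op 2 paint(4,4,G):
GGGWRRRR
BBBBRRRR
BBBBRRRR
BBBBRRRR
BBBBGRRR
RRRRRRRR
After op 3 paint(5,3,G):
GGGWRRRR
BBBBRRRR
BBBBRRRR
BBBBRRRR
BBBBGRRR
RRRGRRRR
After op 4 fill(4,1,W) [16 cells changed]:
GGGWRRRR
WWWWRRRR
WWWWRRRR
WWWWRRRR
WWWWGRRR
RRRGRRRR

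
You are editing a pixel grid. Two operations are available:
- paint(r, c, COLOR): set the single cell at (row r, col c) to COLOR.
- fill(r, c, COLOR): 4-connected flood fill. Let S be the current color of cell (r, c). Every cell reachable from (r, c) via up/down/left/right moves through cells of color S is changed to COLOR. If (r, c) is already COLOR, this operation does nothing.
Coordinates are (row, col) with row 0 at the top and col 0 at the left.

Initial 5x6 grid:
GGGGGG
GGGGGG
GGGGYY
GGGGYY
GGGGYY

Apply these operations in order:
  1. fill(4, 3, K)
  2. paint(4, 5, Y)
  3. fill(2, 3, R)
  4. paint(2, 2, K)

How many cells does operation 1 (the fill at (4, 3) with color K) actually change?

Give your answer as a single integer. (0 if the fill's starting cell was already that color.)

After op 1 fill(4,3,K) [24 cells changed]:
KKKKKK
KKKKKK
KKKKYY
KKKKYY
KKKKYY

Answer: 24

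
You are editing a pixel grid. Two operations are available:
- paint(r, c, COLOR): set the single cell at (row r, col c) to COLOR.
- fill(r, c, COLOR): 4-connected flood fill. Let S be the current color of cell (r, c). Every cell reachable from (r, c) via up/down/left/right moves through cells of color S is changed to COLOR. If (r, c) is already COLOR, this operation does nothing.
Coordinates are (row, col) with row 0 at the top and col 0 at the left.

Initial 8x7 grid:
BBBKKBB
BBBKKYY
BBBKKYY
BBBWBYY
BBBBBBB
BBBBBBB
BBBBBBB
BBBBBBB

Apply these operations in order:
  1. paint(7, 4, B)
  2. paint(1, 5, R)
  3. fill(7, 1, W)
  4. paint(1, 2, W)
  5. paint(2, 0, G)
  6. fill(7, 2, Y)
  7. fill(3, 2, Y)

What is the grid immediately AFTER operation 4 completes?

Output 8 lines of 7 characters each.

After op 1 paint(7,4,B):
BBBKKBB
BBBKKYY
BBBKKYY
BBBWBYY
BBBBBBB
BBBBBBB
BBBBBBB
BBBBBBB
After op 2 paint(1,5,R):
BBBKKBB
BBBKKRY
BBBKKYY
BBBWBYY
BBBBBBB
BBBBBBB
BBBBBBB
BBBBBBB
After op 3 fill(7,1,W) [41 cells changed]:
WWWKKBB
WWWKKRY
WWWKKYY
WWWWWYY
WWWWWWW
WWWWWWW
WWWWWWW
WWWWWWW
After op 4 paint(1,2,W):
WWWKKBB
WWWKKRY
WWWKKYY
WWWWWYY
WWWWWWW
WWWWWWW
WWWWWWW
WWWWWWW

Answer: WWWKKBB
WWWKKRY
WWWKKYY
WWWWWYY
WWWWWWW
WWWWWWW
WWWWWWW
WWWWWWW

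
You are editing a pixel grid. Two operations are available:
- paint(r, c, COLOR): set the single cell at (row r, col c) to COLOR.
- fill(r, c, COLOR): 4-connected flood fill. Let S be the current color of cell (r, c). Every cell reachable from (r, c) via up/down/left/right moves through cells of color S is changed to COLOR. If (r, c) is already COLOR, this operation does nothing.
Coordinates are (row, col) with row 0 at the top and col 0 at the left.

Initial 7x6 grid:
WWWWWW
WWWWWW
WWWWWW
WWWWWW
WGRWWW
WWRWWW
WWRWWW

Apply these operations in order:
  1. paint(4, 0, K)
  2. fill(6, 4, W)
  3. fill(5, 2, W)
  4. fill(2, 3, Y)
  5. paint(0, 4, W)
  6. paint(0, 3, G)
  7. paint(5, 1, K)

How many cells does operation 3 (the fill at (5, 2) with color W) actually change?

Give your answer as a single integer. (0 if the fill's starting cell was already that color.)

Answer: 3

Derivation:
After op 1 paint(4,0,K):
WWWWWW
WWWWWW
WWWWWW
WWWWWW
KGRWWW
WWRWWW
WWRWWW
After op 2 fill(6,4,W) [0 cells changed]:
WWWWWW
WWWWWW
WWWWWW
WWWWWW
KGRWWW
WWRWWW
WWRWWW
After op 3 fill(5,2,W) [3 cells changed]:
WWWWWW
WWWWWW
WWWWWW
WWWWWW
KGWWWW
WWWWWW
WWWWWW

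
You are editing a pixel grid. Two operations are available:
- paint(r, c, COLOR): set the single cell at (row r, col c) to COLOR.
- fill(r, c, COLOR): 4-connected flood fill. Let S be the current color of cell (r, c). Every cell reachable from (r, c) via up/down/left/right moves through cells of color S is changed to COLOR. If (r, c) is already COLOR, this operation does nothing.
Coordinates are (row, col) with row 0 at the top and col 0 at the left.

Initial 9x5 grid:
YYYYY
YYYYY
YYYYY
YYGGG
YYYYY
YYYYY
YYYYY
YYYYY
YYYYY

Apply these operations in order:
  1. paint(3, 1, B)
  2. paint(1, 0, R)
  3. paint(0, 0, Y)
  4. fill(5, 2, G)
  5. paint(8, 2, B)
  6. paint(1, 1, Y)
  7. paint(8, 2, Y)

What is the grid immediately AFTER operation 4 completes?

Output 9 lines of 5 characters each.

After op 1 paint(3,1,B):
YYYYY
YYYYY
YYYYY
YBGGG
YYYYY
YYYYY
YYYYY
YYYYY
YYYYY
After op 2 paint(1,0,R):
YYYYY
RYYYY
YYYYY
YBGGG
YYYYY
YYYYY
YYYYY
YYYYY
YYYYY
After op 3 paint(0,0,Y):
YYYYY
RYYYY
YYYYY
YBGGG
YYYYY
YYYYY
YYYYY
YYYYY
YYYYY
After op 4 fill(5,2,G) [40 cells changed]:
GGGGG
RGGGG
GGGGG
GBGGG
GGGGG
GGGGG
GGGGG
GGGGG
GGGGG

Answer: GGGGG
RGGGG
GGGGG
GBGGG
GGGGG
GGGGG
GGGGG
GGGGG
GGGGG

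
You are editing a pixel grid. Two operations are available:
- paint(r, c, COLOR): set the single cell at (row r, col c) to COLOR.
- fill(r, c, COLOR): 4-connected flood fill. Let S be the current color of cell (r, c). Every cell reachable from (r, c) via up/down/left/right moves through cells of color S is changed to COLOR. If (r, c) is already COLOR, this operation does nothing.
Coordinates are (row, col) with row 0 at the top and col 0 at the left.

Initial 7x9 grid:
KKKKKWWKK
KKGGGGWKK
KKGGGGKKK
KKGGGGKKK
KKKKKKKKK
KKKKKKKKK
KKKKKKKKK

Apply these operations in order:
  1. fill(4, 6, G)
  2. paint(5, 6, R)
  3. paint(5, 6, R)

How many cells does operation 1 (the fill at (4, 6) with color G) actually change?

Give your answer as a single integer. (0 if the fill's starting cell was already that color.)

Answer: 48

Derivation:
After op 1 fill(4,6,G) [48 cells changed]:
GGGGGWWGG
GGGGGGWGG
GGGGGGGGG
GGGGGGGGG
GGGGGGGGG
GGGGGGGGG
GGGGGGGGG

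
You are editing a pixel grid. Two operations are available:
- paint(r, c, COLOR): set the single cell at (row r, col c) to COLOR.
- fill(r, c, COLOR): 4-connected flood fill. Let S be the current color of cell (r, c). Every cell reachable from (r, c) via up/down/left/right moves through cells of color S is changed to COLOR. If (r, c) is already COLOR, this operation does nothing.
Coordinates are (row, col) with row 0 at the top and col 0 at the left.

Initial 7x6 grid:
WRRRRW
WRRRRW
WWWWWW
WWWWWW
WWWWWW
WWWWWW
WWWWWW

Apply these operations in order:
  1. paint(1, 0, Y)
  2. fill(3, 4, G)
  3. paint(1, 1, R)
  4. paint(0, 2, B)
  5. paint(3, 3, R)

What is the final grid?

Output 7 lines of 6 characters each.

Answer: WRBRRG
YRRRRG
GGGGGG
GGGRGG
GGGGGG
GGGGGG
GGGGGG

Derivation:
After op 1 paint(1,0,Y):
WRRRRW
YRRRRW
WWWWWW
WWWWWW
WWWWWW
WWWWWW
WWWWWW
After op 2 fill(3,4,G) [32 cells changed]:
WRRRRG
YRRRRG
GGGGGG
GGGGGG
GGGGGG
GGGGGG
GGGGGG
After op 3 paint(1,1,R):
WRRRRG
YRRRRG
GGGGGG
GGGGGG
GGGGGG
GGGGGG
GGGGGG
After op 4 paint(0,2,B):
WRBRRG
YRRRRG
GGGGGG
GGGGGG
GGGGGG
GGGGGG
GGGGGG
After op 5 paint(3,3,R):
WRBRRG
YRRRRG
GGGGGG
GGGRGG
GGGGGG
GGGGGG
GGGGGG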